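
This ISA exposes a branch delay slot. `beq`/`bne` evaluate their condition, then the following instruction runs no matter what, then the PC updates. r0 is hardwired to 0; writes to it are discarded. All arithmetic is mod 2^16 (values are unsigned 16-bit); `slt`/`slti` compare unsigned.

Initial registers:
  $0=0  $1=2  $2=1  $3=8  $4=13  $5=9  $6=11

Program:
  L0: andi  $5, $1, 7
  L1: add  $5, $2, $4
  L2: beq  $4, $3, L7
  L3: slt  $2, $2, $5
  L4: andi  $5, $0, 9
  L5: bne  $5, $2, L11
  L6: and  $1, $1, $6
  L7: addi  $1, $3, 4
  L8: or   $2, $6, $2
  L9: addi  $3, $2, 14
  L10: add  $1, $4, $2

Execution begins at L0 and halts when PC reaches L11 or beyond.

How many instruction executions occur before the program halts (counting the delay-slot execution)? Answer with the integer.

7

PC=0  andi  $5, $1, 7        | $0=0 $1=2 $2=1 $3=8 $4=13 $5=2 $6=11
PC=1  add  $5, $2, $4        | $0=0 $1=2 $2=1 $3=8 $4=13 $5=14 $6=11
PC=2  beq  $4, $3, L7        | $0=0 $1=2 $2=1 $3=8 $4=13 $5=14 $6=11  [not taken]
PC=3  slt  $2, $2, $5        | $0=0 $1=2 $2=1 $3=8 $4=13 $5=14 $6=11
PC=4  andi  $5, $0, 9        | $0=0 $1=2 $2=1 $3=8 $4=13 $5=0 $6=11
PC=5  bne  $5, $2, L11       | $0=0 $1=2 $2=1 $3=8 $4=13 $5=0 $6=11  [TAKEN]
PC=6  and  $1, $1, $6        | $0=0 $1=2 $2=1 $3=8 $4=13 $5=0 $6=11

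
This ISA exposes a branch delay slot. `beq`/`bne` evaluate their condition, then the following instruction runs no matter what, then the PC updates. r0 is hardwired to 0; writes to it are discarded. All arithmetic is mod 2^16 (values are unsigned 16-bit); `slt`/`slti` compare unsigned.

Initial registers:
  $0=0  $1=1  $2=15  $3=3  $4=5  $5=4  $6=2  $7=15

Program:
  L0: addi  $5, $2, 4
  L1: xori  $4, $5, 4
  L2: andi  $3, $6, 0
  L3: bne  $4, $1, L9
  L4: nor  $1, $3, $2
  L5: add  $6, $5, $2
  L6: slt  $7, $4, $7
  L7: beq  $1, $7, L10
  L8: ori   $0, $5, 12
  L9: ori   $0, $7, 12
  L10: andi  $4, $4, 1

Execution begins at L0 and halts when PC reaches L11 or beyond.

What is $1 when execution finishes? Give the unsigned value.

#0 addi  $5, $2, 4 ; 0/1/15/3/5/19/2/15
#1 xori  $4, $5, 4 ; 0/1/15/3/23/19/2/15
#2 andi  $3, $6, 0 ; 0/1/15/0/23/19/2/15
#3 bne  $4, $1, L9 ; 0/1/15/0/23/19/2/15 ; →target
#4 nor  $1, $3, $2 ; 0/65520/15/0/23/19/2/15
#9 ori   $0, $7, 12 ; 0/65520/15/0/23/19/2/15
#10 andi  $4, $4, 1 ; 0/65520/15/0/1/19/2/15

65520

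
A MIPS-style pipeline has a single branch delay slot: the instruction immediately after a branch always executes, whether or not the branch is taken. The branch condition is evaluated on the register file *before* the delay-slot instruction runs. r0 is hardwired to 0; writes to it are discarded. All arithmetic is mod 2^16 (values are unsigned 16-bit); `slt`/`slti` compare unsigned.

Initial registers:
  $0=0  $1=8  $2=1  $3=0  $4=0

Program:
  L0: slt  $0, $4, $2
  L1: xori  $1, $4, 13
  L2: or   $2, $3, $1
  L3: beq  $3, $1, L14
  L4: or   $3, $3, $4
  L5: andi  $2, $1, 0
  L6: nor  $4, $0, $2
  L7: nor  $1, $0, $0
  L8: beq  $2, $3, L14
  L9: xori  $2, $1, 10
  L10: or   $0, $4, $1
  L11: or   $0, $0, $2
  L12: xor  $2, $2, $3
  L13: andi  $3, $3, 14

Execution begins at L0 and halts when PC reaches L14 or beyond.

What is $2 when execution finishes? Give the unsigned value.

  step pc=0: slt  $0, $4, $2  regs=(0,8,1,0,0)
  step pc=1: xori  $1, $4, 13  regs=(0,13,1,0,0)
  step pc=2: or   $2, $3, $1  regs=(0,13,13,0,0)
  step pc=3: beq  $3, $1, L14  cond=F  regs=(0,13,13,0,0)
  step pc=4: or   $3, $3, $4  regs=(0,13,13,0,0)
  step pc=5: andi  $2, $1, 0  regs=(0,13,0,0,0)
  step pc=6: nor  $4, $0, $2  regs=(0,13,0,0,65535)
  step pc=7: nor  $1, $0, $0  regs=(0,65535,0,0,65535)
  step pc=8: beq  $2, $3, L14  cond=T  regs=(0,65535,0,0,65535)
  step pc=9: xori  $2, $1, 10  regs=(0,65535,65525,0,65535)

65525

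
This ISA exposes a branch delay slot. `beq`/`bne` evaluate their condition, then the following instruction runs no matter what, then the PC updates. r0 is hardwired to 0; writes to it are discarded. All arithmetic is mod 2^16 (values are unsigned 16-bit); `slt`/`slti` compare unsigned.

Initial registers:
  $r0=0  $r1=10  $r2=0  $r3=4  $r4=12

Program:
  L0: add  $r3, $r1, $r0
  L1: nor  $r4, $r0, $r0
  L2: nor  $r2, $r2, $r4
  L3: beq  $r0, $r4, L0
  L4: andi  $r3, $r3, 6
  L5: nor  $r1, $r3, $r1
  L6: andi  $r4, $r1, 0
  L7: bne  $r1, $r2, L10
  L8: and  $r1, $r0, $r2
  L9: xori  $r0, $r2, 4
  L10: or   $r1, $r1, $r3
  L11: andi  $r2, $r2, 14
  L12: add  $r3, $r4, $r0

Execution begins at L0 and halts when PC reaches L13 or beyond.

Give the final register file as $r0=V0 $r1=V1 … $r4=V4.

$r0=0 $r1=2 $r2=0 $r3=0 $r4=0

#0 add  $r3, $r1, $r0 ; 0/10/0/10/12
#1 nor  $r4, $r0, $r0 ; 0/10/0/10/65535
#2 nor  $r2, $r2, $r4 ; 0/10/0/10/65535
#3 beq  $r0, $r4, L0 ; 0/10/0/10/65535 ; →fallthru
#4 andi  $r3, $r3, 6 ; 0/10/0/2/65535
#5 nor  $r1, $r3, $r1 ; 0/65525/0/2/65535
#6 andi  $r4, $r1, 0 ; 0/65525/0/2/0
#7 bne  $r1, $r2, L10 ; 0/65525/0/2/0 ; →target
#8 and  $r1, $r0, $r2 ; 0/0/0/2/0
#10 or   $r1, $r1, $r3 ; 0/2/0/2/0
#11 andi  $r2, $r2, 14 ; 0/2/0/2/0
#12 add  $r3, $r4, $r0 ; 0/2/0/0/0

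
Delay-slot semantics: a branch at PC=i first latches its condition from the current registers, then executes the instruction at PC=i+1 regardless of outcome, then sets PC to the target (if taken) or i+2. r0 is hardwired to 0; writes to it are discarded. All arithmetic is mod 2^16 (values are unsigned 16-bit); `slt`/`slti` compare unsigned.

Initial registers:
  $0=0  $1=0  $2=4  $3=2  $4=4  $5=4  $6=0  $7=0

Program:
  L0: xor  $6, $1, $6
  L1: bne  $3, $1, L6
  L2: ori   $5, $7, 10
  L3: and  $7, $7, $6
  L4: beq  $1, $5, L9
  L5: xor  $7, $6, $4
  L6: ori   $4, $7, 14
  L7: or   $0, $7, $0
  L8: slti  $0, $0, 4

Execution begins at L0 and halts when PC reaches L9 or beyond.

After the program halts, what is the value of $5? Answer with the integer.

#0 xor  $6, $1, $6 ; 0/0/4/2/4/4/0/0
#1 bne  $3, $1, L6 ; 0/0/4/2/4/4/0/0 ; →target
#2 ori   $5, $7, 10 ; 0/0/4/2/4/10/0/0
#6 ori   $4, $7, 14 ; 0/0/4/2/14/10/0/0
#7 or   $0, $7, $0 ; 0/0/4/2/14/10/0/0
#8 slti  $0, $0, 4 ; 0/0/4/2/14/10/0/0

10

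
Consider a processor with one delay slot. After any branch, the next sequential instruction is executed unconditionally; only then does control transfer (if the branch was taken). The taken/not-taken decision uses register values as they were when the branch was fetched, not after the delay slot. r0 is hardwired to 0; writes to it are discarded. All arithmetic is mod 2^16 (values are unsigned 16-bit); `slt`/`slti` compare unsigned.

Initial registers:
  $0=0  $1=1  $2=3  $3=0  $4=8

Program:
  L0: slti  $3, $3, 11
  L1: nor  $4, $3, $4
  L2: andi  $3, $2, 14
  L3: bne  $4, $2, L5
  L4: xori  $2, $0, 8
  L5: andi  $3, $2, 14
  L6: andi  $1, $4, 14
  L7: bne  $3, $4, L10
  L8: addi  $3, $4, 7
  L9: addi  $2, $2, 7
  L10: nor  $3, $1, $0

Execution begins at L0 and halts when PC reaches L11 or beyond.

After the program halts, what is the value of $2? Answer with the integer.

8

#0 slti  $3, $3, 11 ; 0/1/3/1/8
#1 nor  $4, $3, $4 ; 0/1/3/1/65526
#2 andi  $3, $2, 14 ; 0/1/3/2/65526
#3 bne  $4, $2, L5 ; 0/1/3/2/65526 ; →target
#4 xori  $2, $0, 8 ; 0/1/8/2/65526
#5 andi  $3, $2, 14 ; 0/1/8/8/65526
#6 andi  $1, $4, 14 ; 0/6/8/8/65526
#7 bne  $3, $4, L10 ; 0/6/8/8/65526 ; →target
#8 addi  $3, $4, 7 ; 0/6/8/65533/65526
#10 nor  $3, $1, $0 ; 0/6/8/65529/65526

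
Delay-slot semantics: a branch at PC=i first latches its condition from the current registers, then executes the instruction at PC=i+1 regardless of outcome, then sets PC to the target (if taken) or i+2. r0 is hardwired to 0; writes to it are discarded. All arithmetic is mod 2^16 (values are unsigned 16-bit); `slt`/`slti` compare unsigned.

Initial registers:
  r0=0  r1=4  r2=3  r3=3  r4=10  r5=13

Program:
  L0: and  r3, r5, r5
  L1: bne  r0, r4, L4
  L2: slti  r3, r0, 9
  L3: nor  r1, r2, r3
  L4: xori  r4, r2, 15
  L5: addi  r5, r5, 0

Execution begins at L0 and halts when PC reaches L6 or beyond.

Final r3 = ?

1

PC=0  and  r3, r5, r5        | r0=0 r1=4 r2=3 r3=13 r4=10 r5=13
PC=1  bne  r0, r4, L4        | r0=0 r1=4 r2=3 r3=13 r4=10 r5=13  [TAKEN]
PC=2  slti  r3, r0, 9        | r0=0 r1=4 r2=3 r3=1 r4=10 r5=13
PC=4  xori  r4, r2, 15       | r0=0 r1=4 r2=3 r3=1 r4=12 r5=13
PC=5  addi  r5, r5, 0        | r0=0 r1=4 r2=3 r3=1 r4=12 r5=13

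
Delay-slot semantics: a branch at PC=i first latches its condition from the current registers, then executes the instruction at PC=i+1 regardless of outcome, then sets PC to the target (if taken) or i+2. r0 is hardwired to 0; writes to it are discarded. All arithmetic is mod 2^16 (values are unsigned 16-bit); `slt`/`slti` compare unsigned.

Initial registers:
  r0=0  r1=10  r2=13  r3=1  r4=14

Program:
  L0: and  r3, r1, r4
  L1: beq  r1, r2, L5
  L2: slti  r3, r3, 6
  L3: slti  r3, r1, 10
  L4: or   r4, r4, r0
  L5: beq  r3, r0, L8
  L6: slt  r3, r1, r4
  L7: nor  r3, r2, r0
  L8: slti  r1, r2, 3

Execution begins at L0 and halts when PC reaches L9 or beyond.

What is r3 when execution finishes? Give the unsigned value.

1

PC=0  and  r3, r1, r4        | r0=0 r1=10 r2=13 r3=10 r4=14
PC=1  beq  r1, r2, L5        | r0=0 r1=10 r2=13 r3=10 r4=14  [not taken]
PC=2  slti  r3, r3, 6        | r0=0 r1=10 r2=13 r3=0 r4=14
PC=3  slti  r3, r1, 10       | r0=0 r1=10 r2=13 r3=0 r4=14
PC=4  or   r4, r4, r0        | r0=0 r1=10 r2=13 r3=0 r4=14
PC=5  beq  r3, r0, L8        | r0=0 r1=10 r2=13 r3=0 r4=14  [TAKEN]
PC=6  slt  r3, r1, r4        | r0=0 r1=10 r2=13 r3=1 r4=14
PC=8  slti  r1, r2, 3        | r0=0 r1=0 r2=13 r3=1 r4=14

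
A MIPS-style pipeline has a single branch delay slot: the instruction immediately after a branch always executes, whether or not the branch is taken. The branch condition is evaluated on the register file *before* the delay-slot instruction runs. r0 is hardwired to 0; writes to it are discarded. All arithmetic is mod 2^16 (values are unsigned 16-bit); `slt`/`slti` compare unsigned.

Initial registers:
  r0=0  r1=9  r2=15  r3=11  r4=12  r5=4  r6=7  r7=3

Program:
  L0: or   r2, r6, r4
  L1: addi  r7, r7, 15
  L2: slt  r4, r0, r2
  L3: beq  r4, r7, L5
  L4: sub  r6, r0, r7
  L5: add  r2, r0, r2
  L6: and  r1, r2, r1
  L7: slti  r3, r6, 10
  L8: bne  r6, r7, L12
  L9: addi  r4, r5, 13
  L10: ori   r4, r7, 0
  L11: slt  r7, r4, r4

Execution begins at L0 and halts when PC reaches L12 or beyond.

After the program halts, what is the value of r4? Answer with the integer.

  step pc=0: or   r2, r6, r4  regs=(0,9,15,11,12,4,7,3)
  step pc=1: addi  r7, r7, 15  regs=(0,9,15,11,12,4,7,18)
  step pc=2: slt  r4, r0, r2  regs=(0,9,15,11,1,4,7,18)
  step pc=3: beq  r4, r7, L5  cond=F  regs=(0,9,15,11,1,4,7,18)
  step pc=4: sub  r6, r0, r7  regs=(0,9,15,11,1,4,65518,18)
  step pc=5: add  r2, r0, r2  regs=(0,9,15,11,1,4,65518,18)
  step pc=6: and  r1, r2, r1  regs=(0,9,15,11,1,4,65518,18)
  step pc=7: slti  r3, r6, 10  regs=(0,9,15,0,1,4,65518,18)
  step pc=8: bne  r6, r7, L12  cond=T  regs=(0,9,15,0,1,4,65518,18)
  step pc=9: addi  r4, r5, 13  regs=(0,9,15,0,17,4,65518,18)

17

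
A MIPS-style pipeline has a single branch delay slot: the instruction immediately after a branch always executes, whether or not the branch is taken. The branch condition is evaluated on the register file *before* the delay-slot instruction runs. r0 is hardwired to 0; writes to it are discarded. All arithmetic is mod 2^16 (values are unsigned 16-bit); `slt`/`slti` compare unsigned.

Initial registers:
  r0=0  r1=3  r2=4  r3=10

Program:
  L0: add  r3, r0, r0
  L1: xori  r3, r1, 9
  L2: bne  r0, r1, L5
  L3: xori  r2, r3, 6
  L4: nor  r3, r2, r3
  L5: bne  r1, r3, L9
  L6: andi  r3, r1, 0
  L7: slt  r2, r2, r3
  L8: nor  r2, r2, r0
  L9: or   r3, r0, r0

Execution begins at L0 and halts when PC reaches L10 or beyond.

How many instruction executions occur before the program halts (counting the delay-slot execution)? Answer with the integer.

[0] add  r3, r0, r0  →  {r0:0, r1:3, r2:4, r3:0}
[1] xori  r3, r1, 9  →  {r0:0, r1:3, r2:4, r3:10}
[2] bne  r0, r1, L5  →  {r0:0, r1:3, r2:4, r3:10}  ⟨branch taken⟩
[3] xori  r2, r3, 6  →  {r0:0, r1:3, r2:12, r3:10}
[5] bne  r1, r3, L9  →  {r0:0, r1:3, r2:12, r3:10}  ⟨branch taken⟩
[6] andi  r3, r1, 0  →  {r0:0, r1:3, r2:12, r3:0}
[9] or   r3, r0, r0  →  {r0:0, r1:3, r2:12, r3:0}

7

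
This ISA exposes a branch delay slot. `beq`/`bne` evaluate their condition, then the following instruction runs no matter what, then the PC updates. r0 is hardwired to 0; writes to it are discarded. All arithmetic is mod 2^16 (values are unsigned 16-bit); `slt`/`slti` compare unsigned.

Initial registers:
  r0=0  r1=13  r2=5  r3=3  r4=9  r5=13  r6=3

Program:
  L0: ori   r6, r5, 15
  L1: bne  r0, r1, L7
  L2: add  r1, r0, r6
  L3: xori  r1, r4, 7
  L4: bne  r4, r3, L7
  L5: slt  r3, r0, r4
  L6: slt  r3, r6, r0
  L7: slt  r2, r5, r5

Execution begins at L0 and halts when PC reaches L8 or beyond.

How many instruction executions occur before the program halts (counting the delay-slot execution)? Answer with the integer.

4

#0 ori   r6, r5, 15 ; 0/13/5/3/9/13/15
#1 bne  r0, r1, L7 ; 0/13/5/3/9/13/15 ; →target
#2 add  r1, r0, r6 ; 0/15/5/3/9/13/15
#7 slt  r2, r5, r5 ; 0/15/0/3/9/13/15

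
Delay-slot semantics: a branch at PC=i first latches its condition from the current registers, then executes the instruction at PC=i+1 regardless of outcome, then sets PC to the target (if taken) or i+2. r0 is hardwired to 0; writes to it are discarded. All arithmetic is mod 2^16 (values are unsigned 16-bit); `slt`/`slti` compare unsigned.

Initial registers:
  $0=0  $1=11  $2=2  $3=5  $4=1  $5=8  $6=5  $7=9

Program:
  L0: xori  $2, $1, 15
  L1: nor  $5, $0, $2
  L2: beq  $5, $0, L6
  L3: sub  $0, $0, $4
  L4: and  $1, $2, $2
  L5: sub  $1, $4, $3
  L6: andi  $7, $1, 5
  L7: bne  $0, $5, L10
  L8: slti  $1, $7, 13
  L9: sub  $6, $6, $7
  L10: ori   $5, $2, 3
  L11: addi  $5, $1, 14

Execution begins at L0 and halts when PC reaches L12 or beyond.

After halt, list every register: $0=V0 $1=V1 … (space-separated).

[0] xori  $2, $1, 15  →  {$0:0, $1:11, $2:4, $3:5, $4:1, $5:8, $6:5, $7:9}
[1] nor  $5, $0, $2  →  {$0:0, $1:11, $2:4, $3:5, $4:1, $5:65531, $6:5, $7:9}
[2] beq  $5, $0, L6  →  {$0:0, $1:11, $2:4, $3:5, $4:1, $5:65531, $6:5, $7:9}  ⟨branch fallthrough⟩
[3] sub  $0, $0, $4  →  {$0:0, $1:11, $2:4, $3:5, $4:1, $5:65531, $6:5, $7:9}
[4] and  $1, $2, $2  →  {$0:0, $1:4, $2:4, $3:5, $4:1, $5:65531, $6:5, $7:9}
[5] sub  $1, $4, $3  →  {$0:0, $1:65532, $2:4, $3:5, $4:1, $5:65531, $6:5, $7:9}
[6] andi  $7, $1, 5  →  {$0:0, $1:65532, $2:4, $3:5, $4:1, $5:65531, $6:5, $7:4}
[7] bne  $0, $5, L10  →  {$0:0, $1:65532, $2:4, $3:5, $4:1, $5:65531, $6:5, $7:4}  ⟨branch taken⟩
[8] slti  $1, $7, 13  →  {$0:0, $1:1, $2:4, $3:5, $4:1, $5:65531, $6:5, $7:4}
[10] ori   $5, $2, 3  →  {$0:0, $1:1, $2:4, $3:5, $4:1, $5:7, $6:5, $7:4}
[11] addi  $5, $1, 14  →  {$0:0, $1:1, $2:4, $3:5, $4:1, $5:15, $6:5, $7:4}

$0=0 $1=1 $2=4 $3=5 $4=1 $5=15 $6=5 $7=4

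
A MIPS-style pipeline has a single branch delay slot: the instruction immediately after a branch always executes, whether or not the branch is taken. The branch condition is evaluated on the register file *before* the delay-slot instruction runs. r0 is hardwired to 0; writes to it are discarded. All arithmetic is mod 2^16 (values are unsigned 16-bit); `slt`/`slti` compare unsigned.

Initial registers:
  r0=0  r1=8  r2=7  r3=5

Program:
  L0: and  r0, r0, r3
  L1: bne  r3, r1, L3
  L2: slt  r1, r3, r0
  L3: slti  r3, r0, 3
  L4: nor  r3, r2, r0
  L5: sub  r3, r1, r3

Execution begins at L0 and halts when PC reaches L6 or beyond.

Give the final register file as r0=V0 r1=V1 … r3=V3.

r0=0 r1=0 r2=7 r3=8

PC=0  and  r0, r0, r3        | r0=0 r1=8 r2=7 r3=5
PC=1  bne  r3, r1, L3        | r0=0 r1=8 r2=7 r3=5  [TAKEN]
PC=2  slt  r1, r3, r0        | r0=0 r1=0 r2=7 r3=5
PC=3  slti  r3, r0, 3        | r0=0 r1=0 r2=7 r3=1
PC=4  nor  r3, r2, r0        | r0=0 r1=0 r2=7 r3=65528
PC=5  sub  r3, r1, r3        | r0=0 r1=0 r2=7 r3=8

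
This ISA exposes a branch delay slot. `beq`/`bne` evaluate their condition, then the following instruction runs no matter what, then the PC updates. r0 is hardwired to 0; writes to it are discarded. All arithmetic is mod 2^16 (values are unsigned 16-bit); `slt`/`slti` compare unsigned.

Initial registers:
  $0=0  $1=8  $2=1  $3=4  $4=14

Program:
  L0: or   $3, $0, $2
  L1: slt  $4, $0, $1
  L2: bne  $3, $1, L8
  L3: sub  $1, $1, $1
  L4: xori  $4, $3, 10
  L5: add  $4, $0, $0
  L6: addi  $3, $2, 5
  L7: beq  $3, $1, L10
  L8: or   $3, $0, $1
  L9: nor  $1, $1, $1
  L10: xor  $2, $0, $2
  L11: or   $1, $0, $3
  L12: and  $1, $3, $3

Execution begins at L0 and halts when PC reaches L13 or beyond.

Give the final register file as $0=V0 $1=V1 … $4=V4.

$0=0 $1=0 $2=1 $3=0 $4=1

PC=0  or   $3, $0, $2        | $0=0 $1=8 $2=1 $3=1 $4=14
PC=1  slt  $4, $0, $1        | $0=0 $1=8 $2=1 $3=1 $4=1
PC=2  bne  $3, $1, L8        | $0=0 $1=8 $2=1 $3=1 $4=1  [TAKEN]
PC=3  sub  $1, $1, $1        | $0=0 $1=0 $2=1 $3=1 $4=1
PC=8  or   $3, $0, $1        | $0=0 $1=0 $2=1 $3=0 $4=1
PC=9  nor  $1, $1, $1        | $0=0 $1=65535 $2=1 $3=0 $4=1
PC=10 xor  $2, $0, $2        | $0=0 $1=65535 $2=1 $3=0 $4=1
PC=11 or   $1, $0, $3        | $0=0 $1=0 $2=1 $3=0 $4=1
PC=12 and  $1, $3, $3        | $0=0 $1=0 $2=1 $3=0 $4=1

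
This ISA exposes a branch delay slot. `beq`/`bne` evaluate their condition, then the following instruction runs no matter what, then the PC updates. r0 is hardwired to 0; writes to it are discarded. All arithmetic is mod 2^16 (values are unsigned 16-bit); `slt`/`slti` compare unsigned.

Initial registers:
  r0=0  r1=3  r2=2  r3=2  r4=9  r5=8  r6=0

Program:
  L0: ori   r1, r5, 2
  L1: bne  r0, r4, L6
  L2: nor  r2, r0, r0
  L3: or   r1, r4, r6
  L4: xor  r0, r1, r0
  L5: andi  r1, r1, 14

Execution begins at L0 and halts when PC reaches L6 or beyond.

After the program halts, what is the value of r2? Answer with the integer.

65535

PC=0  ori   r1, r5, 2        | r0=0 r1=10 r2=2 r3=2 r4=9 r5=8 r6=0
PC=1  bne  r0, r4, L6        | r0=0 r1=10 r2=2 r3=2 r4=9 r5=8 r6=0  [TAKEN]
PC=2  nor  r2, r0, r0        | r0=0 r1=10 r2=65535 r3=2 r4=9 r5=8 r6=0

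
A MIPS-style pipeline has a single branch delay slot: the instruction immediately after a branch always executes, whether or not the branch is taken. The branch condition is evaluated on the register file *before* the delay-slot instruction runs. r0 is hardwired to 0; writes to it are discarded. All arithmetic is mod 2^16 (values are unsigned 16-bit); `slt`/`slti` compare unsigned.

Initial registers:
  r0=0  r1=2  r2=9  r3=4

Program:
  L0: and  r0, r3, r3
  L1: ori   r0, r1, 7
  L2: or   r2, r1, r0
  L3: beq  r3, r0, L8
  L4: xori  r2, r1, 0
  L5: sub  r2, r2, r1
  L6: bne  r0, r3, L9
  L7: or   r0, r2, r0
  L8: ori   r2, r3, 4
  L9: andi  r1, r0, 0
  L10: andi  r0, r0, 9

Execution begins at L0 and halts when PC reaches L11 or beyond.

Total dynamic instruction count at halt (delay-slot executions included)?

PC=0  and  r0, r3, r3        | r0=0 r1=2 r2=9 r3=4
PC=1  ori   r0, r1, 7        | r0=0 r1=2 r2=9 r3=4
PC=2  or   r2, r1, r0        | r0=0 r1=2 r2=2 r3=4
PC=3  beq  r3, r0, L8        | r0=0 r1=2 r2=2 r3=4  [not taken]
PC=4  xori  r2, r1, 0        | r0=0 r1=2 r2=2 r3=4
PC=5  sub  r2, r2, r1        | r0=0 r1=2 r2=0 r3=4
PC=6  bne  r0, r3, L9        | r0=0 r1=2 r2=0 r3=4  [TAKEN]
PC=7  or   r0, r2, r0        | r0=0 r1=2 r2=0 r3=4
PC=9  andi  r1, r0, 0        | r0=0 r1=0 r2=0 r3=4
PC=10 andi  r0, r0, 9        | r0=0 r1=0 r2=0 r3=4

10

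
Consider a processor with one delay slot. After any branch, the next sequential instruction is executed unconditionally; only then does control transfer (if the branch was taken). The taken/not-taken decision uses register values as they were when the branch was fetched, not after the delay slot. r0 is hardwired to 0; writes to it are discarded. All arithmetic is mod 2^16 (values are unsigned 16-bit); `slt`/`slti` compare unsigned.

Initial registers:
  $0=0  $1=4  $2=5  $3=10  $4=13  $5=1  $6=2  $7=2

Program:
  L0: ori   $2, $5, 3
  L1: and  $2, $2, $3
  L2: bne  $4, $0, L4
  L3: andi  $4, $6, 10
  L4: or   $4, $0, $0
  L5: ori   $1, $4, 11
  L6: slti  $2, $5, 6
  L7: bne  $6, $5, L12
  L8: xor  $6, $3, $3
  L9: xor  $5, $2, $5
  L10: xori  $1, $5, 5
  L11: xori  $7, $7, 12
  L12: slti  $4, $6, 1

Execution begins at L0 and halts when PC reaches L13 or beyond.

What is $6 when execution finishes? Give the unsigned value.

0

[0] ori   $2, $5, 3  →  {$0:0, $1:4, $2:3, $3:10, $4:13, $5:1, $6:2, $7:2}
[1] and  $2, $2, $3  →  {$0:0, $1:4, $2:2, $3:10, $4:13, $5:1, $6:2, $7:2}
[2] bne  $4, $0, L4  →  {$0:0, $1:4, $2:2, $3:10, $4:13, $5:1, $6:2, $7:2}  ⟨branch taken⟩
[3] andi  $4, $6, 10  →  {$0:0, $1:4, $2:2, $3:10, $4:2, $5:1, $6:2, $7:2}
[4] or   $4, $0, $0  →  {$0:0, $1:4, $2:2, $3:10, $4:0, $5:1, $6:2, $7:2}
[5] ori   $1, $4, 11  →  {$0:0, $1:11, $2:2, $3:10, $4:0, $5:1, $6:2, $7:2}
[6] slti  $2, $5, 6  →  {$0:0, $1:11, $2:1, $3:10, $4:0, $5:1, $6:2, $7:2}
[7] bne  $6, $5, L12  →  {$0:0, $1:11, $2:1, $3:10, $4:0, $5:1, $6:2, $7:2}  ⟨branch taken⟩
[8] xor  $6, $3, $3  →  {$0:0, $1:11, $2:1, $3:10, $4:0, $5:1, $6:0, $7:2}
[12] slti  $4, $6, 1  →  {$0:0, $1:11, $2:1, $3:10, $4:1, $5:1, $6:0, $7:2}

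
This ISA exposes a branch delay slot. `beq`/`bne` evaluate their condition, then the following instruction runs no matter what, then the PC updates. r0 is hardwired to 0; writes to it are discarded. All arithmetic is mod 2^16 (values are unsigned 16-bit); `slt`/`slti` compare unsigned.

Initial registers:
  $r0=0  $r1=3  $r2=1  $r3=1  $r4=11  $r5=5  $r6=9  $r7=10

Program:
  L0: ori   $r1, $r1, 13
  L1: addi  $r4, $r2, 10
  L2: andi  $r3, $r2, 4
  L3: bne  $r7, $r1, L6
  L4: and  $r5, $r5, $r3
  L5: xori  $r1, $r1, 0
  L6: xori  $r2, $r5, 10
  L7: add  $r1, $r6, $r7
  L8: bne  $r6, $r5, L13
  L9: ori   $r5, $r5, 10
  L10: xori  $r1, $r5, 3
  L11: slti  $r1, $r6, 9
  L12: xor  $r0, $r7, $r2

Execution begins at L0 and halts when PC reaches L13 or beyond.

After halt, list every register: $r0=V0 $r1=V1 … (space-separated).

$r0=0 $r1=19 $r2=10 $r3=0 $r4=11 $r5=10 $r6=9 $r7=10

  step pc=0: ori   $r1, $r1, 13  regs=(0,15,1,1,11,5,9,10)
  step pc=1: addi  $r4, $r2, 10  regs=(0,15,1,1,11,5,9,10)
  step pc=2: andi  $r3, $r2, 4  regs=(0,15,1,0,11,5,9,10)
  step pc=3: bne  $r7, $r1, L6  cond=T  regs=(0,15,1,0,11,5,9,10)
  step pc=4: and  $r5, $r5, $r3  regs=(0,15,1,0,11,0,9,10)
  step pc=6: xori  $r2, $r5, 10  regs=(0,15,10,0,11,0,9,10)
  step pc=7: add  $r1, $r6, $r7  regs=(0,19,10,0,11,0,9,10)
  step pc=8: bne  $r6, $r5, L13  cond=T  regs=(0,19,10,0,11,0,9,10)
  step pc=9: ori   $r5, $r5, 10  regs=(0,19,10,0,11,10,9,10)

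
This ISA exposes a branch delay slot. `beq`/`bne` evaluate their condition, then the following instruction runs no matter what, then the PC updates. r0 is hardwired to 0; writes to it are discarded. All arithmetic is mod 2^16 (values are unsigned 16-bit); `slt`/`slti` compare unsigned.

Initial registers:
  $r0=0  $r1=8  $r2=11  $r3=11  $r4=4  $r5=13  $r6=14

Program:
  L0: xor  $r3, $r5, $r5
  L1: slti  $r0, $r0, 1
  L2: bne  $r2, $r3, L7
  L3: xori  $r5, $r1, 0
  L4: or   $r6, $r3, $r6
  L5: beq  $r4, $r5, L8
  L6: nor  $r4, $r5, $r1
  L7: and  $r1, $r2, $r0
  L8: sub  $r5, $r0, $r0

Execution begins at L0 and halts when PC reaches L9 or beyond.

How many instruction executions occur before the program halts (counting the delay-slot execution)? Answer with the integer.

#0 xor  $r3, $r5, $r5 ; 0/8/11/0/4/13/14
#1 slti  $r0, $r0, 1 ; 0/8/11/0/4/13/14
#2 bne  $r2, $r3, L7 ; 0/8/11/0/4/13/14 ; →target
#3 xori  $r5, $r1, 0 ; 0/8/11/0/4/8/14
#7 and  $r1, $r2, $r0 ; 0/0/11/0/4/8/14
#8 sub  $r5, $r0, $r0 ; 0/0/11/0/4/0/14

6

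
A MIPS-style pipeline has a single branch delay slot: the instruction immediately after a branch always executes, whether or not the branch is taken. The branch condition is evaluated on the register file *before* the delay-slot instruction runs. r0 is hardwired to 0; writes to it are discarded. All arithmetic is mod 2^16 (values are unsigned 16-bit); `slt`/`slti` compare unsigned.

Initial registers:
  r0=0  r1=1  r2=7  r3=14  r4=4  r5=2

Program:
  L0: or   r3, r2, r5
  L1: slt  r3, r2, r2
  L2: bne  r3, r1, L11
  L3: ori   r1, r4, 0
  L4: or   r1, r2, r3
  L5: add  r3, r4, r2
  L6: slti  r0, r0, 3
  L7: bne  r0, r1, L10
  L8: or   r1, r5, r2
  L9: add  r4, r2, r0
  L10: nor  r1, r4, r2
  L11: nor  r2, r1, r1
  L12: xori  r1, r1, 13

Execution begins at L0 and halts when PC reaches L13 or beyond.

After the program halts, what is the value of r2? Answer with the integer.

65531

  step pc=0: or   r3, r2, r5  regs=(0,1,7,7,4,2)
  step pc=1: slt  r3, r2, r2  regs=(0,1,7,0,4,2)
  step pc=2: bne  r3, r1, L11  cond=T  regs=(0,1,7,0,4,2)
  step pc=3: ori   r1, r4, 0  regs=(0,4,7,0,4,2)
  step pc=11: nor  r2, r1, r1  regs=(0,4,65531,0,4,2)
  step pc=12: xori  r1, r1, 13  regs=(0,9,65531,0,4,2)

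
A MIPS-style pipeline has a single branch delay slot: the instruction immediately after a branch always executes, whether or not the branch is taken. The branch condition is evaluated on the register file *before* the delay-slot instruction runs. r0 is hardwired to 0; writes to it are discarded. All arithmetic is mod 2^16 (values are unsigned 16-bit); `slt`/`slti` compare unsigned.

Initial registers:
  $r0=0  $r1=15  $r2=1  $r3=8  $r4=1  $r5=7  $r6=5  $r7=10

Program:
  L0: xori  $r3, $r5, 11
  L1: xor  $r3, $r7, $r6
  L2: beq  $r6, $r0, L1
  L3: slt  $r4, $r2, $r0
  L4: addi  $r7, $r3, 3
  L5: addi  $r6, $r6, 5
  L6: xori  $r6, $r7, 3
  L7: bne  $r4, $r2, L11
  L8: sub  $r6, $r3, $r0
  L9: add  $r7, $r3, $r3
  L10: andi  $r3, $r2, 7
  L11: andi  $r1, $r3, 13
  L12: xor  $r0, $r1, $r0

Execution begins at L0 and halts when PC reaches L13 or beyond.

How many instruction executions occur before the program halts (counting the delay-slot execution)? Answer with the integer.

PC=0  xori  $r3, $r5, 11     | $r0=0 $r1=15 $r2=1 $r3=12 $r4=1 $r5=7 $r6=5 $r7=10
PC=1  xor  $r3, $r7, $r6     | $r0=0 $r1=15 $r2=1 $r3=15 $r4=1 $r5=7 $r6=5 $r7=10
PC=2  beq  $r6, $r0, L1      | $r0=0 $r1=15 $r2=1 $r3=15 $r4=1 $r5=7 $r6=5 $r7=10  [not taken]
PC=3  slt  $r4, $r2, $r0     | $r0=0 $r1=15 $r2=1 $r3=15 $r4=0 $r5=7 $r6=5 $r7=10
PC=4  addi  $r7, $r3, 3      | $r0=0 $r1=15 $r2=1 $r3=15 $r4=0 $r5=7 $r6=5 $r7=18
PC=5  addi  $r6, $r6, 5      | $r0=0 $r1=15 $r2=1 $r3=15 $r4=0 $r5=7 $r6=10 $r7=18
PC=6  xori  $r6, $r7, 3      | $r0=0 $r1=15 $r2=1 $r3=15 $r4=0 $r5=7 $r6=17 $r7=18
PC=7  bne  $r4, $r2, L11     | $r0=0 $r1=15 $r2=1 $r3=15 $r4=0 $r5=7 $r6=17 $r7=18  [TAKEN]
PC=8  sub  $r6, $r3, $r0     | $r0=0 $r1=15 $r2=1 $r3=15 $r4=0 $r5=7 $r6=15 $r7=18
PC=11 andi  $r1, $r3, 13     | $r0=0 $r1=13 $r2=1 $r3=15 $r4=0 $r5=7 $r6=15 $r7=18
PC=12 xor  $r0, $r1, $r0     | $r0=0 $r1=13 $r2=1 $r3=15 $r4=0 $r5=7 $r6=15 $r7=18

11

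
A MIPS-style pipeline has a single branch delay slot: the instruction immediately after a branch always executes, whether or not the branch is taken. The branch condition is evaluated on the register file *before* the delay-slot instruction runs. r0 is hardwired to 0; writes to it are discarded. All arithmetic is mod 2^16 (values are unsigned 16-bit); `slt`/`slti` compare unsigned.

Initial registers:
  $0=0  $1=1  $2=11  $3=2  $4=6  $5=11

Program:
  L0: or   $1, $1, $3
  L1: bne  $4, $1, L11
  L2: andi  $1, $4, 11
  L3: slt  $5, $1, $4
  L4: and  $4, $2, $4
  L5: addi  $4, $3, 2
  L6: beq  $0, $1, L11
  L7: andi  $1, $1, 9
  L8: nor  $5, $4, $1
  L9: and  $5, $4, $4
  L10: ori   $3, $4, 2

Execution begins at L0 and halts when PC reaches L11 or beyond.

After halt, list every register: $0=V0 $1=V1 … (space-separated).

$0=0 $1=2 $2=11 $3=2 $4=6 $5=11

[0] or   $1, $1, $3  →  {$0:0, $1:3, $2:11, $3:2, $4:6, $5:11}
[1] bne  $4, $1, L11  →  {$0:0, $1:3, $2:11, $3:2, $4:6, $5:11}  ⟨branch taken⟩
[2] andi  $1, $4, 11  →  {$0:0, $1:2, $2:11, $3:2, $4:6, $5:11}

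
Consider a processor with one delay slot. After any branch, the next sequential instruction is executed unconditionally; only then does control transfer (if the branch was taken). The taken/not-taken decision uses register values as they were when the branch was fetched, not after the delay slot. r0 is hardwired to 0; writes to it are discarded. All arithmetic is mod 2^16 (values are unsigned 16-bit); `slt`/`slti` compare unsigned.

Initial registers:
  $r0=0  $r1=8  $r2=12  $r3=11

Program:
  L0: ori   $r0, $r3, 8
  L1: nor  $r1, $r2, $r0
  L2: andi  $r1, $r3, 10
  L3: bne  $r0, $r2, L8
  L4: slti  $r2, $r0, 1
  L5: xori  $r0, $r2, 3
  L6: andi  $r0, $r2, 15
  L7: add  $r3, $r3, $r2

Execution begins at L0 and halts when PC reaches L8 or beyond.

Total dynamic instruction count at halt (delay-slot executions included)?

  step pc=0: ori   $r0, $r3, 8  regs=(0,8,12,11)
  step pc=1: nor  $r1, $r2, $r0  regs=(0,65523,12,11)
  step pc=2: andi  $r1, $r3, 10  regs=(0,10,12,11)
  step pc=3: bne  $r0, $r2, L8  cond=T  regs=(0,10,12,11)
  step pc=4: slti  $r2, $r0, 1  regs=(0,10,1,11)

5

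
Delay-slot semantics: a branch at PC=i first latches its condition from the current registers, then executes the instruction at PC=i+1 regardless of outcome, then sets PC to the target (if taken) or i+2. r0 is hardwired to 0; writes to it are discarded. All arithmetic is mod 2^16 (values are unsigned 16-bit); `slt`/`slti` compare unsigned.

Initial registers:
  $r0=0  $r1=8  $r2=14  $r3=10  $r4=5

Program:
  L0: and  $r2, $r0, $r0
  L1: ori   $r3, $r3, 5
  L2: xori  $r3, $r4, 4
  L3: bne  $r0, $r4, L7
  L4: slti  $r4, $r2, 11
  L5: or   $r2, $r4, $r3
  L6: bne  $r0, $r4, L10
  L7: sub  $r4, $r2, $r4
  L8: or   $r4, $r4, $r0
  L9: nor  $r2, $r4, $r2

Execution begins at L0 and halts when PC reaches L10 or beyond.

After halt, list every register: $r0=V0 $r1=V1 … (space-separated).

$r0=0 $r1=8 $r2=0 $r3=1 $r4=65535

  step pc=0: and  $r2, $r0, $r0  regs=(0,8,0,10,5)
  step pc=1: ori   $r3, $r3, 5  regs=(0,8,0,15,5)
  step pc=2: xori  $r3, $r4, 4  regs=(0,8,0,1,5)
  step pc=3: bne  $r0, $r4, L7  cond=T  regs=(0,8,0,1,5)
  step pc=4: slti  $r4, $r2, 11  regs=(0,8,0,1,1)
  step pc=7: sub  $r4, $r2, $r4  regs=(0,8,0,1,65535)
  step pc=8: or   $r4, $r4, $r0  regs=(0,8,0,1,65535)
  step pc=9: nor  $r2, $r4, $r2  regs=(0,8,0,1,65535)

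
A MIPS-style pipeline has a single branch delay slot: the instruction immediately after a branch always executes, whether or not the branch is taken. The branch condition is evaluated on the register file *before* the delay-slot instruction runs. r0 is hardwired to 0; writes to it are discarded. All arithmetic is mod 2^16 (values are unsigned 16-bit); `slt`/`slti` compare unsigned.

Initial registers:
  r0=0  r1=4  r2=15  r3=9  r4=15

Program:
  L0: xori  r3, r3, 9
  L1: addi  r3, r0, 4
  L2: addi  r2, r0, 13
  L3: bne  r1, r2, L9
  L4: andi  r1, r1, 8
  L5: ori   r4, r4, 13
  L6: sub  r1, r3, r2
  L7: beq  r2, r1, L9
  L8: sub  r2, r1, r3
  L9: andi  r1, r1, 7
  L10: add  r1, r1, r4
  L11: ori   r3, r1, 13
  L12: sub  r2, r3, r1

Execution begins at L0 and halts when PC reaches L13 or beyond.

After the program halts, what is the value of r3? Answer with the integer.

15

#0 xori  r3, r3, 9 ; 0/4/15/0/15
#1 addi  r3, r0, 4 ; 0/4/15/4/15
#2 addi  r2, r0, 13 ; 0/4/13/4/15
#3 bne  r1, r2, L9 ; 0/4/13/4/15 ; →target
#4 andi  r1, r1, 8 ; 0/0/13/4/15
#9 andi  r1, r1, 7 ; 0/0/13/4/15
#10 add  r1, r1, r4 ; 0/15/13/4/15
#11 ori   r3, r1, 13 ; 0/15/13/15/15
#12 sub  r2, r3, r1 ; 0/15/0/15/15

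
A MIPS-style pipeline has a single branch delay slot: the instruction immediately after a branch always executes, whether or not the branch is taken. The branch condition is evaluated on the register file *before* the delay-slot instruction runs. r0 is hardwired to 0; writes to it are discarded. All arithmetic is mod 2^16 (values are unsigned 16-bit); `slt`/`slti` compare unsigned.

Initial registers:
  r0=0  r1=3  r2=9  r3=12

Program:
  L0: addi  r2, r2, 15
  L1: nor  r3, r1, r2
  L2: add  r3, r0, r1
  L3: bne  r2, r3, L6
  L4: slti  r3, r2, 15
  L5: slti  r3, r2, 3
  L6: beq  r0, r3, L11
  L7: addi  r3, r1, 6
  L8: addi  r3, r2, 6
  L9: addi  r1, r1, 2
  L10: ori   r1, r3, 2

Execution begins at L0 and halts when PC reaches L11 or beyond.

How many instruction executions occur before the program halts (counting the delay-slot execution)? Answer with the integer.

[0] addi  r2, r2, 15  →  {r0:0, r1:3, r2:24, r3:12}
[1] nor  r3, r1, r2  →  {r0:0, r1:3, r2:24, r3:65508}
[2] add  r3, r0, r1  →  {r0:0, r1:3, r2:24, r3:3}
[3] bne  r2, r3, L6  →  {r0:0, r1:3, r2:24, r3:3}  ⟨branch taken⟩
[4] slti  r3, r2, 15  →  {r0:0, r1:3, r2:24, r3:0}
[6] beq  r0, r3, L11  →  {r0:0, r1:3, r2:24, r3:0}  ⟨branch taken⟩
[7] addi  r3, r1, 6  →  {r0:0, r1:3, r2:24, r3:9}

7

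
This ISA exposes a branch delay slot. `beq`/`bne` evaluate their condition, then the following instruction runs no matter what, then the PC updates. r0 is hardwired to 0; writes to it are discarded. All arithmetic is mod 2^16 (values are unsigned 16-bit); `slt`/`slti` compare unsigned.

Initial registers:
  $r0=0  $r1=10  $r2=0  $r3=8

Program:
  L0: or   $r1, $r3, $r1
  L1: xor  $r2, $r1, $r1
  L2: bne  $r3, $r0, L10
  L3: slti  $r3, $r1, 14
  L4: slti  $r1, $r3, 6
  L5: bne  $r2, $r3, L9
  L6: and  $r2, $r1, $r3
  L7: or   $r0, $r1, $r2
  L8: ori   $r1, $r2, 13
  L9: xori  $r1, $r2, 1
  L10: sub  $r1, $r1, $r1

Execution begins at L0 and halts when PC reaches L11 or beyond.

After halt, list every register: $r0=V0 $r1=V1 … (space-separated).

PC=0  or   $r1, $r3, $r1     | $r0=0 $r1=10 $r2=0 $r3=8
PC=1  xor  $r2, $r1, $r1     | $r0=0 $r1=10 $r2=0 $r3=8
PC=2  bne  $r3, $r0, L10     | $r0=0 $r1=10 $r2=0 $r3=8  [TAKEN]
PC=3  slti  $r3, $r1, 14     | $r0=0 $r1=10 $r2=0 $r3=1
PC=10 sub  $r1, $r1, $r1     | $r0=0 $r1=0 $r2=0 $r3=1

$r0=0 $r1=0 $r2=0 $r3=1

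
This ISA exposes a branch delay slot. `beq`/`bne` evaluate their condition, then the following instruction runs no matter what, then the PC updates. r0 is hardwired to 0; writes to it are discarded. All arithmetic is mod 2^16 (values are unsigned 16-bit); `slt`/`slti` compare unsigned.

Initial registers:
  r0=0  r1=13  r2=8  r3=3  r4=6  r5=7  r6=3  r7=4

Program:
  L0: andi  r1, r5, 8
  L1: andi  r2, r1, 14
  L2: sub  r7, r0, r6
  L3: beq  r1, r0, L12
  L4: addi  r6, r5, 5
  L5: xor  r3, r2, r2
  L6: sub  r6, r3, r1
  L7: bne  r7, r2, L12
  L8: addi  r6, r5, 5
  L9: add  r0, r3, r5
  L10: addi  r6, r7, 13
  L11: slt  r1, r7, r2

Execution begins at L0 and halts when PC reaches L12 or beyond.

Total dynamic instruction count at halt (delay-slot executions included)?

5

PC=0  andi  r1, r5, 8        | r0=0 r1=0 r2=8 r3=3 r4=6 r5=7 r6=3 r7=4
PC=1  andi  r2, r1, 14       | r0=0 r1=0 r2=0 r3=3 r4=6 r5=7 r6=3 r7=4
PC=2  sub  r7, r0, r6        | r0=0 r1=0 r2=0 r3=3 r4=6 r5=7 r6=3 r7=65533
PC=3  beq  r1, r0, L12       | r0=0 r1=0 r2=0 r3=3 r4=6 r5=7 r6=3 r7=65533  [TAKEN]
PC=4  addi  r6, r5, 5        | r0=0 r1=0 r2=0 r3=3 r4=6 r5=7 r6=12 r7=65533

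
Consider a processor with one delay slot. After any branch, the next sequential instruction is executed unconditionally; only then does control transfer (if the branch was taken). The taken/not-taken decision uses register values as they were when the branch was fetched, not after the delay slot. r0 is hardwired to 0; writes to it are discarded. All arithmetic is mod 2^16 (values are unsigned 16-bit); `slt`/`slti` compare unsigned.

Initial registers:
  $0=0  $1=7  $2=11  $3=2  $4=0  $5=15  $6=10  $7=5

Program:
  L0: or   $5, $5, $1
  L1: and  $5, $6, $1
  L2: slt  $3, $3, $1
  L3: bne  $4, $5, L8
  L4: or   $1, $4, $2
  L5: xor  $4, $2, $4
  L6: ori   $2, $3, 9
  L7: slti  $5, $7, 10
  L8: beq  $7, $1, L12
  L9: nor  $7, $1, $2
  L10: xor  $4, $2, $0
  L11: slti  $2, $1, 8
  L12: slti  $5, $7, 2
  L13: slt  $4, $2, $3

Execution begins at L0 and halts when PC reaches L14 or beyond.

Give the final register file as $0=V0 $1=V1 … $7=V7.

$0=0 $1=11 $2=0 $3=1 $4=1 $5=0 $6=10 $7=65524

  step pc=0: or   $5, $5, $1  regs=(0,7,11,2,0,15,10,5)
  step pc=1: and  $5, $6, $1  regs=(0,7,11,2,0,2,10,5)
  step pc=2: slt  $3, $3, $1  regs=(0,7,11,1,0,2,10,5)
  step pc=3: bne  $4, $5, L8  cond=T  regs=(0,7,11,1,0,2,10,5)
  step pc=4: or   $1, $4, $2  regs=(0,11,11,1,0,2,10,5)
  step pc=8: beq  $7, $1, L12  cond=F  regs=(0,11,11,1,0,2,10,5)
  step pc=9: nor  $7, $1, $2  regs=(0,11,11,1,0,2,10,65524)
  step pc=10: xor  $4, $2, $0  regs=(0,11,11,1,11,2,10,65524)
  step pc=11: slti  $2, $1, 8  regs=(0,11,0,1,11,2,10,65524)
  step pc=12: slti  $5, $7, 2  regs=(0,11,0,1,11,0,10,65524)
  step pc=13: slt  $4, $2, $3  regs=(0,11,0,1,1,0,10,65524)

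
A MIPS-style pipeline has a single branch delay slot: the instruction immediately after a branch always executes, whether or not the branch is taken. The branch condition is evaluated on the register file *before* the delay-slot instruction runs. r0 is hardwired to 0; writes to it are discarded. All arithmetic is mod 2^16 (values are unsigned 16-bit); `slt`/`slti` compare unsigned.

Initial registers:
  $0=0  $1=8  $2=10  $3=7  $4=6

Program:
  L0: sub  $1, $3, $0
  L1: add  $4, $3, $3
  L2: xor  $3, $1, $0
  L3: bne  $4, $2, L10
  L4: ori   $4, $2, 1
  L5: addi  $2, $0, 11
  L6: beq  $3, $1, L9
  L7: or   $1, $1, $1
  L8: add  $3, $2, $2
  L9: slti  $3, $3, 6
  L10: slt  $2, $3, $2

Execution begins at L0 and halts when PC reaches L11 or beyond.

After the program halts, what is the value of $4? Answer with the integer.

[0] sub  $1, $3, $0  →  {$0:0, $1:7, $2:10, $3:7, $4:6}
[1] add  $4, $3, $3  →  {$0:0, $1:7, $2:10, $3:7, $4:14}
[2] xor  $3, $1, $0  →  {$0:0, $1:7, $2:10, $3:7, $4:14}
[3] bne  $4, $2, L10  →  {$0:0, $1:7, $2:10, $3:7, $4:14}  ⟨branch taken⟩
[4] ori   $4, $2, 1  →  {$0:0, $1:7, $2:10, $3:7, $4:11}
[10] slt  $2, $3, $2  →  {$0:0, $1:7, $2:1, $3:7, $4:11}

11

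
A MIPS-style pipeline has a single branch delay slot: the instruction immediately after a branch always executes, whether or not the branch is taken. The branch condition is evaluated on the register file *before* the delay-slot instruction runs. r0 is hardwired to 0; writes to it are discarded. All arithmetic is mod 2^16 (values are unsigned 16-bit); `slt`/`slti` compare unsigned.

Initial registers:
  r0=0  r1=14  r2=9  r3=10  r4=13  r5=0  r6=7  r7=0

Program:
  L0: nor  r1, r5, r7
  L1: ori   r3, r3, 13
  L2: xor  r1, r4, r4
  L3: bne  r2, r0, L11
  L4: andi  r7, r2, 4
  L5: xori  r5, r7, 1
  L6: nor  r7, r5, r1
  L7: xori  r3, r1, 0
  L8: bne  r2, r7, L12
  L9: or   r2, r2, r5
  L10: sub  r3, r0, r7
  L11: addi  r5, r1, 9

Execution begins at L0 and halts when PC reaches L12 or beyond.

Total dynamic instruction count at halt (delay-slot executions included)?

6

#0 nor  r1, r5, r7 ; 0/65535/9/10/13/0/7/0
#1 ori   r3, r3, 13 ; 0/65535/9/15/13/0/7/0
#2 xor  r1, r4, r4 ; 0/0/9/15/13/0/7/0
#3 bne  r2, r0, L11 ; 0/0/9/15/13/0/7/0 ; →target
#4 andi  r7, r2, 4 ; 0/0/9/15/13/0/7/0
#11 addi  r5, r1, 9 ; 0/0/9/15/13/9/7/0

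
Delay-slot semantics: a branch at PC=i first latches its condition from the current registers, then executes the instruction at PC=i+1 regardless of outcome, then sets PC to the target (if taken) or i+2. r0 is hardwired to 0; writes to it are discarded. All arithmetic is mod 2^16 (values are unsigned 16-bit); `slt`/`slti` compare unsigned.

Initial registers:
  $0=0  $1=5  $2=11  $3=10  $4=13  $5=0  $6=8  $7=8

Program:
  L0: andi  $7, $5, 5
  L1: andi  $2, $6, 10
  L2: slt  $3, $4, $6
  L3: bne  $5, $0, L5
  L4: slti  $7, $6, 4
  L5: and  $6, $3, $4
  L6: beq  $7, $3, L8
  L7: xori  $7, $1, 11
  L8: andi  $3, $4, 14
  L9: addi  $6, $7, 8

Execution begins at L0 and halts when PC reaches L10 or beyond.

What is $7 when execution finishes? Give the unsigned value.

[0] andi  $7, $5, 5  →  {$0:0, $1:5, $2:11, $3:10, $4:13, $5:0, $6:8, $7:0}
[1] andi  $2, $6, 10  →  {$0:0, $1:5, $2:8, $3:10, $4:13, $5:0, $6:8, $7:0}
[2] slt  $3, $4, $6  →  {$0:0, $1:5, $2:8, $3:0, $4:13, $5:0, $6:8, $7:0}
[3] bne  $5, $0, L5  →  {$0:0, $1:5, $2:8, $3:0, $4:13, $5:0, $6:8, $7:0}  ⟨branch fallthrough⟩
[4] slti  $7, $6, 4  →  {$0:0, $1:5, $2:8, $3:0, $4:13, $5:0, $6:8, $7:0}
[5] and  $6, $3, $4  →  {$0:0, $1:5, $2:8, $3:0, $4:13, $5:0, $6:0, $7:0}
[6] beq  $7, $3, L8  →  {$0:0, $1:5, $2:8, $3:0, $4:13, $5:0, $6:0, $7:0}  ⟨branch taken⟩
[7] xori  $7, $1, 11  →  {$0:0, $1:5, $2:8, $3:0, $4:13, $5:0, $6:0, $7:14}
[8] andi  $3, $4, 14  →  {$0:0, $1:5, $2:8, $3:12, $4:13, $5:0, $6:0, $7:14}
[9] addi  $6, $7, 8  →  {$0:0, $1:5, $2:8, $3:12, $4:13, $5:0, $6:22, $7:14}

14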